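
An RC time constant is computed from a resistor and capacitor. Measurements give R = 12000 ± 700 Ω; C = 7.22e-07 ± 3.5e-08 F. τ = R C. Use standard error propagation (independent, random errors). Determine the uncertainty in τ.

0.000657 s

τ is a product of powers, so relative uncertainties combine in quadrature:
  (1·δR/R)² = (1×0.0583)² = 0.00340;  (1·δC/C)² = (1×0.0485)² = 0.00235
δτ/τ = √(0.00575) = 0.0758
τ = 0.00866 s, so δτ = 0.0758 × 0.00866 = 0.000657 s.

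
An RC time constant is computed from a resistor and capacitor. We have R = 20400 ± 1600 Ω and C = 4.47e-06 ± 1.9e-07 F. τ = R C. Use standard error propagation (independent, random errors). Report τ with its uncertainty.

Each factor contributes (exponent × relative error)² to (δτ/τ)²:
  (1·δR/R)² = (1×0.0784)² = 0.00615;  (1·δC/C)² = (1×0.0425)² = 0.00181
δτ/τ = √(0.00796) = 0.0892
τ = 0.0912 s, so δτ = 0.0892 × 0.0912 = 0.00813 s.

0.0912 ± 0.00813 s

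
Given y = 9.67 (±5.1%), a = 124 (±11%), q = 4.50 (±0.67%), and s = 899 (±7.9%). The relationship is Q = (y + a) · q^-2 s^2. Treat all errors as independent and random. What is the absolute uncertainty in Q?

1.01e+06

Let u = y + a = 134. δu = √(δy² + δa²) = √(0.243 + 186) = 13.6, so δu/u = 0.102.
Q is then a monomial in u, q, s:
δQ/Q = √((δu/u)² + (-2·δq/q)² + (2·δs/s)²) = √(0.0104 + 0.000180 + 0.0250) = 0.189
Q = 5.33e+06, so δQ = 0.189 × 5.33e+06 = 1.01e+06.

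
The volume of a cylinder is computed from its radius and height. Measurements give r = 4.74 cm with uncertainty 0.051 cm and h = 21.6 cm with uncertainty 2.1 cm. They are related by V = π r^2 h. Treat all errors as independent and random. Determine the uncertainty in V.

For a monomial V ∝ r^2, h, fractional errors add in quadrature:
  (2·δr/r)² = (2×0.0108)² = 0.000463;  (1·δh/h)² = (1×0.0972)² = 0.00945
δV/V = √(0.00992) = 0.0996
V = 1520 cm^3, so δV = 0.0996 × 1520 = 152 cm^3.

152 cm^3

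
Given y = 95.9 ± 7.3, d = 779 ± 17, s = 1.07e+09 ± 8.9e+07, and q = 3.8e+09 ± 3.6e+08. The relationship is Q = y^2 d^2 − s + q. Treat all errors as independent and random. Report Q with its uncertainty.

Let p = y^2·d^2 = 5.58e+09. δp/p = √((2·δy/y)² + (2·δd/d)²) = √(0.0232 + 0.00190) = 0.158, so δp = 8.84e+08.
Q = p − s + q: δQ = √(δp² + δs² + δq²) = √(7.81e+17 + 7.92e+15 + 1.3e+17) = 9.59e+08
Q = 8.31e+09.

(8.31 ± 0.959) × 10^9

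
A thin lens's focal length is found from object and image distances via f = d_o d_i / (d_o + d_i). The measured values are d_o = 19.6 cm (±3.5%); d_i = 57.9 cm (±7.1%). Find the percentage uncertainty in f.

∂f/∂d_o = (d_i/(d_o+d_i))² = 0.558;  ∂f/∂d_i = (d_o/(d_o+d_i))² = 0.0640
δf = √((∂f/∂d_o · δd_o)² + (∂f/∂d_i · δd_i)²) = √(0.147 + 0.0691) = 0.464 cm
f = 14.6 cm, so δf/f = 0.464/14.6 = 0.0317.

3.17%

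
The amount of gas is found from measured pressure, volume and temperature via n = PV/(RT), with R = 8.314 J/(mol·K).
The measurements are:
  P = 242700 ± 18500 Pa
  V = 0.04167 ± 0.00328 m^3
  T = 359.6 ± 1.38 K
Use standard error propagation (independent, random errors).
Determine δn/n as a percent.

Each factor contributes (exponent × relative error)² to (δn/n)²:
  (1·δP/P)² = (1×0.0762)² = 0.00581;  (1·δV/V)² = (1×0.0787)² = 0.00620;  (-1·δT/T)² = (-1×0.00384)² = 1.47e-05
δn/n = √(0.0120) = 0.110

11.0%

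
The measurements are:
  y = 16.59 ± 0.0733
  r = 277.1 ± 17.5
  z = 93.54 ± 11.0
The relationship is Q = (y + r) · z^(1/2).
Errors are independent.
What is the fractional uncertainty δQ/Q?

0.0837

Let u = y + r = 293.7. δu = √(δy² + δr²) = √(0.00537 + 306) = 17.5, so δu/u = 0.0596.
Q is then a monomial in u, z:
δQ/Q = √((δu/u)² + (½·δz/z)²) = √(0.00355 + 0.00346) = 0.0837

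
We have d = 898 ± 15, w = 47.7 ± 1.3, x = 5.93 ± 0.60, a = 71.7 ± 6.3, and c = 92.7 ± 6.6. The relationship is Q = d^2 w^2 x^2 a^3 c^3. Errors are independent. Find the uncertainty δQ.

Q is a product of powers, so relative uncertainties combine in quadrature:
  (2·δd/d)² = (2×0.0167)² = 0.00112;  (2·δw/w)² = (2×0.0273)² = 0.00297;  (2·δx/x)² = (2×0.101)² = 0.0409;  (3·δa/a)² = (3×0.0879)² = 0.0695;  (3·δc/c)² = (3×0.0712)² = 0.0456
δQ/Q = √(0.160) = 0.400
Q = 1.89e+22, so δQ = 0.400 × 1.89e+22 = 7.58e+21.

7.58e+21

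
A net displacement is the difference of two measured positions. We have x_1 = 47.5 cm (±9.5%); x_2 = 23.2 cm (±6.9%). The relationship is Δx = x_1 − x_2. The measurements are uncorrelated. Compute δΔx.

4.79 cm

For a sum/difference, combine absolute errors in quadrature:
  (δx_1)² = 20.4;  (δx_2)² = 2.56
δΔx = √(22.9) = 4.79 cm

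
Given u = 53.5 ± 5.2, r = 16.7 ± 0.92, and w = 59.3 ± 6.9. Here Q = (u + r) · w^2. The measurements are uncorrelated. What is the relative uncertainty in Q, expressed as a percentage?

Let h = u + r = 70.2. δh = √(δu² + δr²) = √(27.0 + 0.846) = 5.28, so δh/h = 0.0752.
Q is then a monomial in h, w:
δQ/Q = √((δh/h)² + (2·δw/w)²) = √(0.00566 + 0.0542) = 0.245

24.5%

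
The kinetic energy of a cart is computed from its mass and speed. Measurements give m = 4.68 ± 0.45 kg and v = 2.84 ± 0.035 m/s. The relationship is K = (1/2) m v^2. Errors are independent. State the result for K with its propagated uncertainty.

18.9 ± 1.87 J

Each factor contributes (exponent × relative error)² to (δK/K)²:
  (1·δm/m)² = (1×0.0962)² = 0.00925;  (2·δv/v)² = (2×0.0123)² = 0.000608
δK/K = √(0.00985) = 0.0993
K = 18.9 J, so δK = 0.0993 × 18.9 = 1.87 J.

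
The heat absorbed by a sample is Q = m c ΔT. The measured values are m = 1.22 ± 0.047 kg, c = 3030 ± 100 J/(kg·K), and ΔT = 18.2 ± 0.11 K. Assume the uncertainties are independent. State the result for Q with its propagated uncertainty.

Products/powers → add relative errors in quadrature, weighted by exponent:
  (1·δm/m)² = (1×0.0385)² = 0.00148;  (1·δc/c)² = (1×0.0330)² = 0.00109;  (1·δΔT/ΔT)² = (1×0.00604)² = 3.65e-05
δQ/Q = √(0.00261) = 0.0511
Q = 67300 J, so δQ = 0.0511 × 67300 = 3440 J.

67300 ± 3440 J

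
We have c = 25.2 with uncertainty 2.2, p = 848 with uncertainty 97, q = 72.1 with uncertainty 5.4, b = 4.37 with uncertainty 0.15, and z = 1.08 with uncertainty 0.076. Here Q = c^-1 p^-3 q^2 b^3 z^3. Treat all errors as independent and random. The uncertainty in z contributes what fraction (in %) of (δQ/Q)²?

22.0%

(δQ/Q)² = (-1·δc/c)² + (-3·δp/p)² + (2·δq/q)² + (3·δb/b)² + (3·δz/z)²
  c term: (-1×0.0873)² = 0.00762
  p term: (-3×0.114)² = 0.118
  q term: (2×0.0749)² = 0.0224
  b term: (3×0.0343)² = 0.0106
  z term: (3×0.0704)² = 0.0446
Total = 0.203. Share from z = 0.0446/0.203 = 0.220.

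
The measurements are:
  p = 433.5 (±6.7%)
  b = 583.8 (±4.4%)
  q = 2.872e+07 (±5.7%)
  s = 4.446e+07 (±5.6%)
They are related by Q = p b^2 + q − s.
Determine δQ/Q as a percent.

12.6%

Let w = p·b^2 = 1.477e+08. δw/w = √((1·δp/p)² + (2·δb/b)²) = √(0.00449 + 0.00774) = 0.111, so δw = 1.63e+07.
Q = w + q − s: δQ = √(δw² + δq² + δs²) = √(2.67e+14 + 2.68e+12 + 6.2e+12) = 1.66e+07
Q = 1.32e+08, so δQ/Q = 1.66e+07/1.32e+08 = 0.126.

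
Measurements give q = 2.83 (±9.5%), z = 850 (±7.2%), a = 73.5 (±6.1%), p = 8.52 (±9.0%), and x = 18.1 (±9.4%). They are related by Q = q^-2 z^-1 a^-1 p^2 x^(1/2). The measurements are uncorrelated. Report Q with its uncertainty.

Since Q is a product/quotient, work with relative uncertainties:
  (-2·δq/q)² = (-2×0.0950)² = 0.0361;  (-1·δz/z)² = (-1×0.0720)² = 0.00518;  (-1·δa/a)² = (-1×0.0610)² = 0.00372;  (2·δp/p)² = (2×0.0900)² = 0.0324;  (½·δx/x)² = (0.5×0.0940)² = 0.00221
δQ/Q = √(0.0796) = 0.282
Q = 0.000617, so δQ = 0.282 × 0.000617 = 0.000174.

0.000617 ± 0.000174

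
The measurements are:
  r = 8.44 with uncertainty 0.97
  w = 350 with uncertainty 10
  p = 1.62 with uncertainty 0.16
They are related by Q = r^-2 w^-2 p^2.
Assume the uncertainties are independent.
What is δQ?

9.28e-08

Products/powers → add relative errors in quadrature, weighted by exponent:
  (-2·δr/r)² = (-2×0.115)² = 0.0528;  (-2·δw/w)² = (-2×0.0286)² = 0.00327;  (2·δp/p)² = (2×0.0988)² = 0.0390
δQ/Q = √(0.0951) = 0.308
Q = 3.01e-07, so δQ = 0.308 × 3.01e-07 = 9.28e-08.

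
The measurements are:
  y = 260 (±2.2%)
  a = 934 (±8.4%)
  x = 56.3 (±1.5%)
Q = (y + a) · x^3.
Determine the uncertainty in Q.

Let u = y + a = 1190. δu = √(δy² + δa²) = √(32.7 + 6160) = 78.7, so δu/u = 0.0659.
Q is then a monomial in u, x:
δQ/Q = √((δu/u)² + (3·δx/x)²) = √(0.00434 + 0.00202) = 0.0798
Q = 2.13e+08, so δQ = 0.0798 × 2.13e+08 = 1.7e+07.

1.7e+07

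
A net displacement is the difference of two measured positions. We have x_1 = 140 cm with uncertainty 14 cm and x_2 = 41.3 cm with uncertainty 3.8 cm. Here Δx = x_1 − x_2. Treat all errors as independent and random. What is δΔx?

Each term contributes (cᵢ δxᵢ)² to (δΔx)²:
  (δx_1)² = 196;  (δx_2)² = 14.4
δΔx = √(210) = 14.5 cm

14.5 cm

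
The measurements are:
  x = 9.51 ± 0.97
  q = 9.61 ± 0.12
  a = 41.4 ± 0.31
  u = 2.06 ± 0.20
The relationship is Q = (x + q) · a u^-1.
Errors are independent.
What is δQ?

42.3

Let w = x + q = 19.1. δw = √(δx² + δq²) = √(0.941 + 0.0144) = 0.977, so δw/w = 0.0511.
Q is then a monomial in w, a, u:
δQ/Q = √((δw/w)² + (1·δa/a)² + (-1·δu/u)²) = √(0.00261 + 5.61e-05 + 0.00943) = 0.110
Q = 384, so δQ = 0.110 × 384 = 42.3.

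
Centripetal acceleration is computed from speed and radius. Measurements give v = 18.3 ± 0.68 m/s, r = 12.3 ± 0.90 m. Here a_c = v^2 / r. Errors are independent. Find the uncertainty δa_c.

Since a_c is a product/quotient, work with relative uncertainties:
  (2·δv/v)² = (2×0.0372)² = 0.00552;  (-1·δr/r)² = (-1×0.0732)² = 0.00535
δa_c/a_c = √(0.0109) = 0.104
a_c = 27.2 m/s^2, so δa_c = 0.104 × 27.2 = 2.84 m/s^2.

2.84 m/s^2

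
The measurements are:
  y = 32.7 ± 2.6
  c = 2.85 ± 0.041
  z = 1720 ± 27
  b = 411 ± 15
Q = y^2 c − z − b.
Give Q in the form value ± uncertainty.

916 ± 488

Let p = y^2·c = 3050. δp/p = √((2·δy/y)² + (1·δc/c)²) = √(0.0253 + 0.000207) = 0.160, so δp = 487.
Q = p − z − b: δQ = √(δp² + δz² + δb²) = √(2.37e+05 + 729 + 225) = 488
Q = 916.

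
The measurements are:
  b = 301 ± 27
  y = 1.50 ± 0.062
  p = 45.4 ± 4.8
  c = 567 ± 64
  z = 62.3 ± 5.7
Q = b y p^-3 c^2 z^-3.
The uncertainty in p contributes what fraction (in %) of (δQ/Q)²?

42.5%

(δQ/Q)² = (1·δb/b)² + (1·δy/y)² + (-3·δp/p)² + (2·δc/c)² + (-3·δz/z)²
  b term: (1×0.0897)² = 0.00805
  y term: (1×0.0413)² = 0.00171
  p term: (-3×0.106)² = 0.101
  c term: (2×0.113)² = 0.0510
  z term: (-3×0.0915)² = 0.0753
Total = 0.237. Share from p = 0.101/0.237 = 0.425.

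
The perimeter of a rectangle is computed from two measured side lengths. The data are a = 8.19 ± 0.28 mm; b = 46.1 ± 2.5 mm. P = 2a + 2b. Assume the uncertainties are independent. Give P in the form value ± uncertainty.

109 ± 5.03 mm

P is a linear combination, so absolute uncertainties add in quadrature:
  (2·δa)² = 0.314;  (2·δb)² = 25.0
δP = √(25.3) = 5.03 mm
P = 109 mm.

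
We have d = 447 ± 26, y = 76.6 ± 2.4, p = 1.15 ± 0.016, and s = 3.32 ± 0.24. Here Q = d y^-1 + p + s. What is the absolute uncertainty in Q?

Let w = d·y^-1 = 5.84. δw/w = √((1·δd/d)² + (-1·δy/y)²) = √(0.00338 + 0.000982) = 0.0661, so δw = 0.386.
Q = w + p + s: δQ = √(δw² + δp² + δs²) = √(0.149 + 0.000256 + 0.0576) = 0.454

0.454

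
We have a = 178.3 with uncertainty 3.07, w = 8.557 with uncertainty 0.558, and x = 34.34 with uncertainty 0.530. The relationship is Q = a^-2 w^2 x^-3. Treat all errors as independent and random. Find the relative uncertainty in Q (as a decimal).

0.143

Products/powers → add relative errors in quadrature, weighted by exponent:
  (-2·δa/a)² = (-2×0.0172)² = 0.00119;  (2·δw/w)² = (2×0.0652)² = 0.0170;  (-3·δx/x)² = (-3×0.0154)² = 0.00214
δQ/Q = √(0.0203) = 0.143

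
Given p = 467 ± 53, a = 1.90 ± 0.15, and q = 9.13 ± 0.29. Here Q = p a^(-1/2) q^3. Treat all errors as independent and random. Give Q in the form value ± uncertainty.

For a monomial Q ∝ p, a^(-1/2), q^3, fractional errors add in quadrature:
  (1·δp/p)² = (1×0.113)² = 0.0129;  (−½·δa/a)² = (-0.5×0.0789)² = 0.00156;  (3·δq/q)² = (3×0.0318)² = 0.00908
δQ/Q = √(0.0235) = 0.153
Q = 2.58e+05, so δQ = 0.153 × 2.58e+05 = 39500.

(2.58 ± 0.395) × 10^5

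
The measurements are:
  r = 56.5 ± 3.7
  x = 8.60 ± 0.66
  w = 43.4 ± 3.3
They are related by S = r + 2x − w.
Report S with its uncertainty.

30.3 ± 5.13

Absolute uncertainties add in quadrature for a linear combination:
  (δr)² = 13.7;  (2·δx)² = 1.74;  (δw)² = 10.9
δS = √(26.3) = 5.13
S = 30.3.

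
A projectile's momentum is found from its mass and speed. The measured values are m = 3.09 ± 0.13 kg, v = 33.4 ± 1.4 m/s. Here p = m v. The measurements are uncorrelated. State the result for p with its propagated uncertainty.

103 ± 6.13 kg·m/s

For a monomial p ∝ m, v, fractional errors add in quadrature:
  (1·δm/m)² = (1×0.0421)² = 0.00177;  (1·δv/v)² = (1×0.0419)² = 0.00176
δp/p = √(0.00353) = 0.0594
p = 103 kg·m/s, so δp = 0.0594 × 103 = 6.13 kg·m/s.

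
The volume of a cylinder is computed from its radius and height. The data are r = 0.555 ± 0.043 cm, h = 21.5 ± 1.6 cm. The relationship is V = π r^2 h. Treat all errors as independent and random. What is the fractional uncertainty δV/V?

For a monomial V ∝ r^2, h, fractional errors add in quadrature:
  (2·δr/r)² = (2×0.0775)² = 0.0240;  (1·δh/h)² = (1×0.0744)² = 0.00554
δV/V = √(0.0295) = 0.172

0.172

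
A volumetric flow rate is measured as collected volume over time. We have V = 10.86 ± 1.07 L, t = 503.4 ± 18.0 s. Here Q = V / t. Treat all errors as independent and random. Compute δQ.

Products/powers → add relative errors in quadrature, weighted by exponent:
  (1·δV/V)² = (1×0.0985)² = 0.00971;  (-1·δt/t)² = (-1×0.0358)² = 0.00128
δQ/Q = √(0.0110) = 0.105
Q = 0.02157 L/s, so δQ = 0.105 × 0.02157 = 0.00226 L/s.

0.00226 L/s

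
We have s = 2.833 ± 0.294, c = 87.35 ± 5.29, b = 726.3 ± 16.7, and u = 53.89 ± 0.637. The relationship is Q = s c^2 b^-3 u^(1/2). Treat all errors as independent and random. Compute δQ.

7.2e-05

Products/powers → add relative errors in quadrature, weighted by exponent:
  (1·δs/s)² = (1×0.104)² = 0.0108;  (2·δc/c)² = (2×0.0606)² = 0.0147;  (-3·δb/b)² = (-3×0.0230)² = 0.00476;  (½·δu/u)² = (0.5×0.0118)² = 3.49e-05
δQ/Q = √(0.0302) = 0.174
Q = 0.0004142, so δQ = 0.174 × 0.0004142 = 7.2e-05.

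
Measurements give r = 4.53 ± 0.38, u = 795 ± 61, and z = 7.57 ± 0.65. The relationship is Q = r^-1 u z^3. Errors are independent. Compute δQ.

For a monomial Q ∝ r^-1, u, z^3, fractional errors add in quadrature:
  (-1·δr/r)² = (-1×0.0839)² = 0.00704;  (1·δu/u)² = (1×0.0767)² = 0.00589;  (3·δz/z)² = (3×0.0859)² = 0.0664
δQ/Q = √(0.0793) = 0.282
Q = 76100, so δQ = 0.282 × 76100 = 21400.

21400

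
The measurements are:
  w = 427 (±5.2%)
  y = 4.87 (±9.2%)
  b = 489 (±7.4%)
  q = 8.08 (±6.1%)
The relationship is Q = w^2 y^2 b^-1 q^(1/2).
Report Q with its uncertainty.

25100 ± 5680

Since Q is a product/quotient, work with relative uncertainties:
  (2·δw/w)² = (2×0.0520)² = 0.0108;  (2·δy/y)² = (2×0.0920)² = 0.0339;  (-1·δb/b)² = (-1×0.0740)² = 0.00548;  (½·δq/q)² = (0.5×0.0610)² = 0.000930
δQ/Q = √(0.0511) = 0.226
Q = 25100, so δQ = 0.226 × 25100 = 5680.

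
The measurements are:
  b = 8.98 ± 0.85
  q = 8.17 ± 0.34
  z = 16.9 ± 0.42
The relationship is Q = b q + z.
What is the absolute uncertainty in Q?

Let p = b·q = 73.4. δp/p = √((1·δb/b)² + (1·δq/q)²) = √(0.00896 + 0.00173) = 0.103, so δp = 7.59.
Q = p + z: δQ = √(δp² + δz²) = √(57.5 + 0.176) = 7.60

7.60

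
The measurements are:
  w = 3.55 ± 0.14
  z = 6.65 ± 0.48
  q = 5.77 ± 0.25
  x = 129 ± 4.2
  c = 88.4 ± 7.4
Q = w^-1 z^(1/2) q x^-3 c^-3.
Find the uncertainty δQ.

7.86e-13

Relative error in a monomial: (δQ/Q)² = Σ (nᵢ · δxᵢ/xᵢ)².
  (-1·δw/w)² = (-1×0.0394)² = 0.00156;  (½·δz/z)² = (0.5×0.0722)² = 0.00130;  (1·δq/q)² = (1×0.0433)² = 0.00188;  (-3·δx/x)² = (-3×0.0326)² = 0.00954;  (-3·δc/c)² = (-3×0.0837)² = 0.0631
δQ/Q = √(0.0773) = 0.278
Q = 2.83e-12, so δQ = 0.278 × 2.83e-12 = 7.86e-13.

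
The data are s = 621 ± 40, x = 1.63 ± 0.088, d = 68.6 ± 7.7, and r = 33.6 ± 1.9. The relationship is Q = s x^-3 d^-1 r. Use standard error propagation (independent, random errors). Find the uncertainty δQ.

Products/powers → add relative errors in quadrature, weighted by exponent:
  (1·δs/s)² = (1×0.0644)² = 0.00415;  (-3·δx/x)² = (-3×0.0540)² = 0.0262;  (-1·δd/d)² = (-1×0.112)² = 0.0126;  (1·δr/r)² = (1×0.0565)² = 0.00320
δQ/Q = √(0.0462) = 0.215
Q = 70.2, so δQ = 0.215 × 70.2 = 15.1.

15.1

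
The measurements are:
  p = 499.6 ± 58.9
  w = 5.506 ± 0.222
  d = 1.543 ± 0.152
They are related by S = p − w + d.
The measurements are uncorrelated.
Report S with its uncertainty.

Each term contributes (cᵢ δxᵢ)² to (δS)²:
  (δp)² = 3470;  (δw)² = 0.0493;  (δd)² = 0.0231
δS = √(3470) = 58.9
S = 495.6.

495.6 ± 58.9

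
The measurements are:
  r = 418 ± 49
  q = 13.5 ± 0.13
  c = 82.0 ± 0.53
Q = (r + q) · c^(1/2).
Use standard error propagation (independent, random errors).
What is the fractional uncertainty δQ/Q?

0.114

Let u = r + q = 432. δu = √(δr² + δq²) = √(2400 + 0.0169) = 49.0, so δu/u = 0.114.
Q is then a monomial in u, c:
δQ/Q = √((δu/u)² + (½·δc/c)²) = √(0.0129 + 1.04e-05) = 0.114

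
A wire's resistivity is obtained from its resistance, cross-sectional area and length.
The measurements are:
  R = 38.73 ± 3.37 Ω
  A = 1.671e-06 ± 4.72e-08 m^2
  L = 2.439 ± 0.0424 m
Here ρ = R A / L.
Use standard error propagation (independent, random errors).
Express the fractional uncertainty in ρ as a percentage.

9.31%

Products/powers → add relative errors in quadrature, weighted by exponent:
  (1·δR/R)² = (1×0.0870)² = 0.00757;  (1·δA/A)² = (1×0.0282)² = 0.000798;  (-1·δL/L)² = (-1×0.0174)² = 0.000302
δρ/ρ = √(0.00867) = 0.0931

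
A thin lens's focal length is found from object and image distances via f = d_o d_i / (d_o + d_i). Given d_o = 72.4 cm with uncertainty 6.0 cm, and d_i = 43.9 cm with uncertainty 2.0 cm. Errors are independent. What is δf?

1.15 cm

∂f/∂d_o = (d_i/(d_o+d_i))² = 0.142;  ∂f/∂d_i = (d_o/(d_o+d_i))² = 0.388
δf = √((∂f/∂d_o · δd_o)² + (∂f/∂d_i · δd_i)²) = √(0.731 + 0.601) = 1.15 cm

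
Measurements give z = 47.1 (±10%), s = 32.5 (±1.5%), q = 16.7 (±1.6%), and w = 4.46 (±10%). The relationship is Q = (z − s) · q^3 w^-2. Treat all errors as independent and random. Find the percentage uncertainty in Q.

38.4%

Let u = z − s = 14.6. δu = √(δz² + δs²) = √(22.2 + 0.238) = 4.74, so δu/u = 0.324.
Q is then a monomial in u, q, w:
δQ/Q = √((δu/u)² + (3·δq/q)² + (-2·δw/w)²) = √(0.105 + 0.00230 + 0.0400) = 0.384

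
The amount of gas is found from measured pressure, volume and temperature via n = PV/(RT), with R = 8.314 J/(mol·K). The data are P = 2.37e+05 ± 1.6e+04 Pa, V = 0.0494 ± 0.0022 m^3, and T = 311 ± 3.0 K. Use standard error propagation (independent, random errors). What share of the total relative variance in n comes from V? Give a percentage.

29.9%

(δn/n)² = (1·δP/P)² + (1·δV/V)² + (-1·δT/T)²
  P term: (1×0.0675)² = 0.00456
  V term: (1×0.0445)² = 0.00198
  T term: (-1×0.00965)² = 9.31e-05
Total = 0.00663. Share from V = 0.00198/0.00663 = 0.299.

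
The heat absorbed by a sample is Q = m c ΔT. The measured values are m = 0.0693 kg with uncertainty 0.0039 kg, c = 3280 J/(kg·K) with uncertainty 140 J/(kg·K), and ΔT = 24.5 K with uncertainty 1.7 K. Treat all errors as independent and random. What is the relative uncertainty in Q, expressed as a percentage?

9.90%

For a monomial Q ∝ m, c, ΔT, fractional errors add in quadrature:
  (1·δm/m)² = (1×0.0563)² = 0.00317;  (1·δc/c)² = (1×0.0427)² = 0.00182;  (1·δΔT/ΔT)² = (1×0.0694)² = 0.00481
δQ/Q = √(0.00980) = 0.0990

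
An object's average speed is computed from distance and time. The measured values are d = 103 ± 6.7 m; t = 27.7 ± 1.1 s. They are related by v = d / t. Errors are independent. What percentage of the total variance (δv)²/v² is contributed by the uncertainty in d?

72.8%

(δv/v)² = (1·δd/d)² + (-1·δt/t)²
  d term: (1×0.0650)² = 0.00423
  t term: (-1×0.0397)² = 0.00158
Total = 0.00581. Share from d = 0.00423/0.00581 = 0.728.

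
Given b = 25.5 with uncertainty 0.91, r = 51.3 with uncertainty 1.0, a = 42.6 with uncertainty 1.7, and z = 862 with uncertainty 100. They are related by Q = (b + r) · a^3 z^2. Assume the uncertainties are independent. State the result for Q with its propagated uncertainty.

(4.41 ± 1.15) × 10^12

Let u = b + r = 76.8. δu = √(δb² + δr²) = √(0.828 + 1.00) = 1.35, so δu/u = 0.0176.
Q is then a monomial in u, a, z:
δQ/Q = √((δu/u)² + (3·δa/a)² + (2·δz/z)²) = √(0.000310 + 0.0143 + 0.0538) = 0.262
Q = 4.41e+12, so δQ = 0.262 × 4.41e+12 = 1.15e+12.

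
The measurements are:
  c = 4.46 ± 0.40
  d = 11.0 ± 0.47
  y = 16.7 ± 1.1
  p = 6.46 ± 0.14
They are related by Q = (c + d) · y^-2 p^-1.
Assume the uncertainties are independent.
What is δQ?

0.00120

Let u = c + d = 15.5. δu = √(δc² + δd²) = √(0.160 + 0.221) = 0.617, so δu/u = 0.0399.
Q is then a monomial in u, y, p:
δQ/Q = √((δu/u)² + (-2·δy/y)² + (-1·δp/p)²) = √(0.00159 + 0.0174 + 0.000470) = 0.139
Q = 0.00858, so δQ = 0.139 × 0.00858 = 0.00120.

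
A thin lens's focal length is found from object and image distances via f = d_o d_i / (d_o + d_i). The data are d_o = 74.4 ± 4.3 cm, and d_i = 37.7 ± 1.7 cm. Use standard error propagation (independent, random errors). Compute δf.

0.893 cm

∂f/∂d_o = (d_i/(d_o+d_i))² = 0.113;  ∂f/∂d_i = (d_o/(d_o+d_i))² = 0.440
δf = √((∂f/∂d_o · δd_o)² + (∂f/∂d_i · δd_i)²) = √(0.237 + 0.561) = 0.893 cm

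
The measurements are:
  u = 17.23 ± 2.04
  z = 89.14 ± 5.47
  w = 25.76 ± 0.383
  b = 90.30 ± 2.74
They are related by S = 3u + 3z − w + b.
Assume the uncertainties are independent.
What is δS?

17.7

Sums and differences: (δS)² = Σ (cᵢ δxᵢ)².
  (3·δu)² = 37.5;  (3·δz)² = 269;  (δw)² = 0.147;  (δb)² = 7.51
δS = √(314) = 17.7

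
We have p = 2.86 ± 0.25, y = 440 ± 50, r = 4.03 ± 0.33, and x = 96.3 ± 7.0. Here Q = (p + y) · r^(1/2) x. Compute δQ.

12000

Let u = p + y = 443. δu = √(δp² + δy²) = √(0.0625 + 2500) = 50.0, so δu/u = 0.113.
Q is then a monomial in u, r, x:
δQ/Q = √((δu/u)² + (½·δr/r)² + (1·δx/x)²) = √(0.0127 + 0.00168 + 0.00528) = 0.140
Q = 85600, so δQ = 0.140 × 85600 = 12000.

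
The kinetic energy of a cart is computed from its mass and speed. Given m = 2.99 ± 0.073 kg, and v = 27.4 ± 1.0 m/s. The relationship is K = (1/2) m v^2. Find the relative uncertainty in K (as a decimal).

0.0770

Since K is a product/quotient, work with relative uncertainties:
  (1·δm/m)² = (1×0.0244)² = 0.000596;  (2·δv/v)² = (2×0.0365)² = 0.00533
δK/K = √(0.00592) = 0.0770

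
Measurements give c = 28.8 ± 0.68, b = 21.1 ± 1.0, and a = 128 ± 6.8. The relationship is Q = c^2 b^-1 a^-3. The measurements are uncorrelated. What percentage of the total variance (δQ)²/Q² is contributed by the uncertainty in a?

(δQ/Q)² = (2·δc/c)² + (-1·δb/b)² + (-3·δa/a)²
  c term: (2×0.0236)² = 0.00223
  b term: (-1×0.0474)² = 0.00225
  a term: (-3×0.0531)² = 0.0254
Total = 0.0299. Share from a = 0.0254/0.0299 = 0.850.

85.0%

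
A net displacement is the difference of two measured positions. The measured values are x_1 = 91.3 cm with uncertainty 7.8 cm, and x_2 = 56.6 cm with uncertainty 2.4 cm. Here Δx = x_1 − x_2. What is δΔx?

Each term contributes (cᵢ δxᵢ)² to (δΔx)²:
  (δx_1)² = 60.8;  (δx_2)² = 5.76
δΔx = √(66.6) = 8.16 cm

8.16 cm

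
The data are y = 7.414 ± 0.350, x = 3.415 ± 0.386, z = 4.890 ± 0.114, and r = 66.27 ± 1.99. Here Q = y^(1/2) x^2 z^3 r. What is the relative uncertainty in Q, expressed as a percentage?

24.0%

Each factor contributes (exponent × relative error)² to (δQ/Q)²:
  (½·δy/y)² = (0.5×0.0472)² = 0.000557;  (2·δx/x)² = (2×0.113)² = 0.0511;  (3·δz/z)² = (3×0.0233)² = 0.00489;  (1·δr/r)² = (1×0.0300)² = 0.000902
δQ/Q = √(0.0575) = 0.240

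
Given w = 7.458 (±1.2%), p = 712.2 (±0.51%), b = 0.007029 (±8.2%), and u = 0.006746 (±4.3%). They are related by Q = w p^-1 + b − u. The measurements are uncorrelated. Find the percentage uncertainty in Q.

6.13%

Let h = w·p^-1 = 0.01047. δh/h = √((1·δw/w)² + (-1·δp/p)²) = √(0.000144 + 2.6e-05) = 0.0130, so δh = 0.000137.
Q = h + b − u: δQ = √(δh² + δb² + δu²) = √(1.86e-08 + 3.32e-07 + 8.41e-08) = 0.000660
Q = 0.01075, so δQ/Q = 0.000660/0.01075 = 0.0613.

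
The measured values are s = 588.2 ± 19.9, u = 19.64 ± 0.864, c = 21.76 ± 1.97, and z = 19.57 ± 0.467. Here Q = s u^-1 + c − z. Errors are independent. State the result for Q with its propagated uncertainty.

Let p = s·u^-1 = 29.95. δp/p = √((1·δs/s)² + (-1·δu/u)²) = √(0.00114 + 0.00194) = 0.0555, so δp = 1.66.
Q = p + c − z: δQ = √(δp² + δc² + δz²) = √(2.76 + 3.88 + 0.218) = 2.62
Q = 32.14.

32.14 ± 2.62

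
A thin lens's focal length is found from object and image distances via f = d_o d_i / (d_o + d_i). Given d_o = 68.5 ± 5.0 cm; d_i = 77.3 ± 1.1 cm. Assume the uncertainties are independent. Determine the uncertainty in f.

1.43 cm

∂f/∂d_o = (d_i/(d_o+d_i))² = 0.281;  ∂f/∂d_i = (d_o/(d_o+d_i))² = 0.221
δf = √((∂f/∂d_o · δd_o)² + (∂f/∂d_i · δd_i)²) = √(1.98 + 0.0590) = 1.43 cm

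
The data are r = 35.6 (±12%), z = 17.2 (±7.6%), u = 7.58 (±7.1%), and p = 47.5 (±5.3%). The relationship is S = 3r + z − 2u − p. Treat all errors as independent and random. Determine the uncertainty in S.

13.2

Sums and differences: (δS)² = Σ (cᵢ δxᵢ)².
  (3·δr)² = 164;  (δz)² = 1.71;  (2·δu)² = 1.16;  (δp)² = 6.34
δS = √(173) = 13.2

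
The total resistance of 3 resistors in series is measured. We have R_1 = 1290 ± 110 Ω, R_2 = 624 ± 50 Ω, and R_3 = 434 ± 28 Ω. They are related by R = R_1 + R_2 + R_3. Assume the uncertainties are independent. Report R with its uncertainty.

For a sum/difference, combine absolute errors in quadrature:
  (δR_1)² = 12100;  (δR_2)² = 2500;  (δR_3)² = 784
δR = √(15400) = 124 Ω
R = 2350 Ω.

2350 ± 124 Ω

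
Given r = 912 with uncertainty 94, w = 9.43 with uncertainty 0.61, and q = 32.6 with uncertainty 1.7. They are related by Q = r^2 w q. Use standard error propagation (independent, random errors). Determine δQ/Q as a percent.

22.2%

Relative error in a monomial: (δQ/Q)² = Σ (nᵢ · δxᵢ/xᵢ)².
  (2·δr/r)² = (2×0.103)² = 0.0425;  (1·δw/w)² = (1×0.0647)² = 0.00418;  (1·δq/q)² = (1×0.0521)² = 0.00272
δQ/Q = √(0.0494) = 0.222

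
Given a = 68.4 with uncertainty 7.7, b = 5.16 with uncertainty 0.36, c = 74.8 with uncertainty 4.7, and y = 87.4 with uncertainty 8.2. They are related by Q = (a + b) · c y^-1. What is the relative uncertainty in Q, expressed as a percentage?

Let u = a + b = 73.6. δu = √(δa² + δb²) = √(59.3 + 0.130) = 7.71, so δu/u = 0.105.
Q is then a monomial in u, c, y:
δQ/Q = √((δu/u)² + (1·δc/c)² + (-1·δy/y)²) = √(0.0110 + 0.00395 + 0.00880) = 0.154

15.4%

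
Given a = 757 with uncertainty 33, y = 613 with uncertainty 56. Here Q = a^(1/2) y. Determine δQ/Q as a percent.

9.39%

Products/powers → add relative errors in quadrature, weighted by exponent:
  (½·δa/a)² = (0.5×0.0436)² = 0.000475;  (1·δy/y)² = (1×0.0914)² = 0.00835
δQ/Q = √(0.00882) = 0.0939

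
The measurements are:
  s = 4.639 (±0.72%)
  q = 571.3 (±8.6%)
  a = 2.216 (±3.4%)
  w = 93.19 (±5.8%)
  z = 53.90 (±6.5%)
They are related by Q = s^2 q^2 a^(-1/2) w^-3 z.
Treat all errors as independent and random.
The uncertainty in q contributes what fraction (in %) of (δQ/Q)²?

(δQ/Q)² = (2·δs/s)² + (2·δq/q)² + (−½·δa/a)² + (-3·δw/w)² + (1·δz/z)²
  s term: (2×0.00720)² = 0.000207
  q term: (2×0.0860)² = 0.0296
  a term: (-0.5×0.0340)² = 0.000289
  w term: (-3×0.0580)² = 0.0303
  z term: (1×0.0650)² = 0.00423
Total = 0.0646. Share from q = 0.0296/0.0646 = 0.458.

45.8%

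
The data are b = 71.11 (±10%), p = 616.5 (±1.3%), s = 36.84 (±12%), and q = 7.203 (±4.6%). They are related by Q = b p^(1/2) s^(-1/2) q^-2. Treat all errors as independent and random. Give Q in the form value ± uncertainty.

5.607 ± 0.834

Since Q is a product/quotient, work with relative uncertainties:
  (1·δb/b)² = (1×0.100)² = 0.0100;  (½·δp/p)² = (0.5×0.0130)² = 4.22e-05;  (−½·δs/s)² = (-0.5×0.120)² = 0.00360;  (-2·δq/q)² = (-2×0.0460)² = 0.00846
δQ/Q = √(0.0221) = 0.149
Q = 5.607, so δQ = 0.149 × 5.607 = 0.834.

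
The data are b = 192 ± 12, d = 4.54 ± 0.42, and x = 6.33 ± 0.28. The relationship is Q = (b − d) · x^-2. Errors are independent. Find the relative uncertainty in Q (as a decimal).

Let u = b − d = 187. δu = √(δb² + δd²) = √(144 + 0.176) = 12.0, so δu/u = 0.0641.
Q is then a monomial in u, x:
δQ/Q = √((δu/u)² + (-2·δx/x)²) = √(0.00410 + 0.00783) = 0.109

0.109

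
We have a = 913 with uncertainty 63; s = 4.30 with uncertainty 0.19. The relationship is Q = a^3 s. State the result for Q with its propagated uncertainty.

(3.27 ± 0.693) × 10^9

For a monomial Q ∝ a^3, s, fractional errors add in quadrature:
  (3·δa/a)² = (3×0.0690)² = 0.0429;  (1·δs/s)² = (1×0.0442)² = 0.00195
δQ/Q = √(0.0448) = 0.212
Q = 3.27e+09, so δQ = 0.212 × 3.27e+09 = 6.93e+08.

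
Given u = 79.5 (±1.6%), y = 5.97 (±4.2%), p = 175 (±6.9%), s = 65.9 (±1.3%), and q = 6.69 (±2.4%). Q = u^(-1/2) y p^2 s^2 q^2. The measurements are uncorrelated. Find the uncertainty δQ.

6.16e+08

Since Q is a product/quotient, work with relative uncertainties:
  (−½·δu/u)² = (-0.5×0.0160)² = 6.4e-05;  (1·δy/y)² = (1×0.0420)² = 0.00176;  (2·δp/p)² = (2×0.0690)² = 0.0190;  (2·δs/s)² = (2×0.0130)² = 0.000676;  (2·δq/q)² = (2×0.0240)² = 0.00230
δQ/Q = √(0.0239) = 0.154
Q = 3.99e+09, so δQ = 0.154 × 3.99e+09 = 6.16e+08.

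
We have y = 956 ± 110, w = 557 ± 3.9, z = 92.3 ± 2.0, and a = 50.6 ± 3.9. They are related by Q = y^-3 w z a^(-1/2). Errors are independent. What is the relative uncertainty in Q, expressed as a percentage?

34.8%

For a monomial Q ∝ y^-3, w, z, a^(-1/2), fractional errors add in quadrature:
  (-3·δy/y)² = (-3×0.115)² = 0.119;  (1·δw/w)² = (1×0.00700)² = 4.9e-05;  (1·δz/z)² = (1×0.0217)² = 0.000470;  (−½·δa/a)² = (-0.5×0.0771)² = 0.00149
δQ/Q = √(0.121) = 0.348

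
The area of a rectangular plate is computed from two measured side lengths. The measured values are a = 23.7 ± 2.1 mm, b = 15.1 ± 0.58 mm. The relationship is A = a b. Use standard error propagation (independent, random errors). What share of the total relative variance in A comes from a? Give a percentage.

84.2%

(δA/A)² = (1·δa/a)² + (1·δb/b)²
  a term: (1×0.0886)² = 0.00785
  b term: (1×0.0384)² = 0.00148
Total = 0.00933. Share from a = 0.00785/0.00933 = 0.842.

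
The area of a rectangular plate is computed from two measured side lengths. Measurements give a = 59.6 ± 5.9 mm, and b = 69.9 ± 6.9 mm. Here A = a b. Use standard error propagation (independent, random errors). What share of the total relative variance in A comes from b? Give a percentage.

(δA/A)² = (1·δa/a)² + (1·δb/b)²
  a term: (1×0.0990)² = 0.00980
  b term: (1×0.0987)² = 0.00974
Total = 0.0195. Share from b = 0.00974/0.0195 = 0.499.

49.9%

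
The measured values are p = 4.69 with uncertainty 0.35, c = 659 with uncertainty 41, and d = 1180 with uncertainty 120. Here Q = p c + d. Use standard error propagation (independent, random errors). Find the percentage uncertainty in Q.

Let w = p·c = 3090. δw/w = √((1·δp/p)² + (1·δc/c)²) = √(0.00557 + 0.00387) = 0.0972, so δw = 300.
Q = w + d: δQ = √(δw² + δd²) = √(90200 + 14400) = 323
Q = 4270, so δQ/Q = 323/4270 = 0.0757.

7.57%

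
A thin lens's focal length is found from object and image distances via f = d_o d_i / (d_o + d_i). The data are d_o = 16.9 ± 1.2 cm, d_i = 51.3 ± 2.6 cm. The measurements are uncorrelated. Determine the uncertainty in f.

∂f/∂d_o = (d_i/(d_o+d_i))² = 0.566;  ∂f/∂d_i = (d_o/(d_o+d_i))² = 0.0614
δf = √((∂f/∂d_o · δd_o)² + (∂f/∂d_i · δd_i)²) = √(0.461 + 0.0255) = 0.697 cm

0.697 cm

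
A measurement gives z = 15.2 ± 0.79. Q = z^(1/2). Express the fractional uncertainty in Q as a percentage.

2.60%

Q ∝ z^(1/2), so δQ/Q = |½| · δz/z = 0.5 × 0.0520 = 0.0260.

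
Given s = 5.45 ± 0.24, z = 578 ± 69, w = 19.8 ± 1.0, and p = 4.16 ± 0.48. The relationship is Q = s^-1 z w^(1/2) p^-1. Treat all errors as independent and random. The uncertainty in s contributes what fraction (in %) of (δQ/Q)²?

(δQ/Q)² = (-1·δs/s)² + (1·δz/z)² + (½·δw/w)² + (-1·δp/p)²
  s term: (-1×0.0440)² = 0.00194
  z term: (1×0.119)² = 0.0143
  w term: (0.5×0.0505)² = 0.000638
  p term: (-1×0.115)² = 0.0133
Total = 0.0301. Share from s = 0.00194/0.0301 = 0.0643.

6.43%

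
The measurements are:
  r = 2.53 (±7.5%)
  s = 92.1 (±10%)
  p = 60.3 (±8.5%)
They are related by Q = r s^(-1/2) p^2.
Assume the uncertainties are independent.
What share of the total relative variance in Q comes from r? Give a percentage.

15.2%

(δQ/Q)² = (1·δr/r)² + (−½·δs/s)² + (2·δp/p)²
  r term: (1×0.0750)² = 0.00562
  s term: (-0.5×0.100)² = 0.00250
  p term: (2×0.0850)² = 0.0289
Total = 0.0370. Share from r = 0.00562/0.0370 = 0.152.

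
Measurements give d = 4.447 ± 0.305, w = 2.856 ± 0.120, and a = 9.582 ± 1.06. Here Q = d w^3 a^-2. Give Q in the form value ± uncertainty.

Each factor contributes (exponent × relative error)² to (δQ/Q)²:
  (1·δd/d)² = (1×0.0686)² = 0.00470;  (3·δw/w)² = (3×0.0420)² = 0.0159;  (-2·δa/a)² = (-2×0.111)² = 0.0490
δQ/Q = √(0.0695) = 0.264
Q = 1.128, so δQ = 0.264 × 1.128 = 0.298.

1.128 ± 0.298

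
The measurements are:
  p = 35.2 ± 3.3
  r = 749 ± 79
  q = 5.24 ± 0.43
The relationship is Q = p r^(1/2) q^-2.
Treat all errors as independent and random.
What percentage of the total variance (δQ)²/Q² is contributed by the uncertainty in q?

70.0%

(δQ/Q)² = (1·δp/p)² + (½·δr/r)² + (-2·δq/q)²
  p term: (1×0.0937)² = 0.00879
  r term: (0.5×0.105)² = 0.00278
  q term: (-2×0.0821)² = 0.0269
Total = 0.0385. Share from q = 0.0269/0.0385 = 0.700.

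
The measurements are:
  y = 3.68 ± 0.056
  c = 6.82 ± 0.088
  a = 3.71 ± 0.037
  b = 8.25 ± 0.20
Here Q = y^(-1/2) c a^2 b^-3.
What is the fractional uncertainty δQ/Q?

0.0769

For a monomial Q ∝ y^(-1/2), c, a^2, b^-3, fractional errors add in quadrature:
  (−½·δy/y)² = (-0.5×0.0152)² = 5.79e-05;  (1·δc/c)² = (1×0.0129)² = 0.000166;  (2·δa/a)² = (2×0.00997)² = 0.000398;  (-3·δb/b)² = (-3×0.0242)² = 0.00529
δQ/Q = √(0.00591) = 0.0769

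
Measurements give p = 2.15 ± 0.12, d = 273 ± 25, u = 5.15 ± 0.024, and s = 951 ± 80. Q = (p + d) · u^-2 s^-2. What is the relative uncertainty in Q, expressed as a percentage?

19.1%

Let w = p + d = 275. δw = √(δp² + δd²) = √(0.0144 + 625) = 25.0, so δw/w = 0.0909.
Q is then a monomial in w, u, s:
δQ/Q = √((δw/w)² + (-2·δu/u)² + (-2·δs/s)²) = √(0.00826 + 8.69e-05 + 0.0283) = 0.191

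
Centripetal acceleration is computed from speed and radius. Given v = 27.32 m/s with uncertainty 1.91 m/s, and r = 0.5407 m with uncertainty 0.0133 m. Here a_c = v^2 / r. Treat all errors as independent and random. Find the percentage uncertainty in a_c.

a_c is a product of powers, so relative uncertainties combine in quadrature:
  (2·δv/v)² = (2×0.0699)² = 0.0196;  (-1·δr/r)² = (-1×0.0246)² = 0.000605
δa_c/a_c = √(0.0202) = 0.142

14.2%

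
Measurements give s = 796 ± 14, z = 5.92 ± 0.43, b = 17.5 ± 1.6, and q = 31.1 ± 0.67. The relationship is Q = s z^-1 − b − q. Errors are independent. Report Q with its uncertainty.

85.9 ± 10.2

Let p = s·z^-1 = 134. δp/p = √((1·δs/s)² + (-1·δz/z)²) = √(0.000309 + 0.00528) = 0.0747, so δp = 10.0.
Q = p − b − q: δQ = √(δp² + δb² + δq²) = √(101 + 2.56 + 0.449) = 10.2
Q = 85.9.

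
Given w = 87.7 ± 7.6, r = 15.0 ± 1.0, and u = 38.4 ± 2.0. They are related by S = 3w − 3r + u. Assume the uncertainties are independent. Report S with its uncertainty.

256 ± 23.1

S is a linear combination, so absolute uncertainties add in quadrature:
  (3·δw)² = 520;  (3·δr)² = 9.00;  (δu)² = 4.00
δS = √(533) = 23.1
S = 256.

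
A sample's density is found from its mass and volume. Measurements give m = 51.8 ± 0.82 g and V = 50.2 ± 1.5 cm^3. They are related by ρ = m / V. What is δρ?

0.0349 g/cm^3

Each factor contributes (exponent × relative error)² to (δρ/ρ)²:
  (1·δm/m)² = (1×0.0158)² = 0.000251;  (-1·δV/V)² = (-1×0.0299)² = 0.000893
δρ/ρ = √(0.00114) = 0.0338
ρ = 1.03 g/cm^3, so δρ = 0.0338 × 1.03 = 0.0349 g/cm^3.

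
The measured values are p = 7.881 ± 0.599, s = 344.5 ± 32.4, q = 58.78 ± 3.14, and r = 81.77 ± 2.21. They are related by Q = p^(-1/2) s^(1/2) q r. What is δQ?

2700

Since Q is a product/quotient, work with relative uncertainties:
  (−½·δp/p)² = (-0.5×0.0760)² = 0.00144;  (½·δs/s)² = (0.5×0.0940)² = 0.00221;  (1·δq/q)² = (1×0.0534)² = 0.00285;  (1·δr/r)² = (1×0.0270)² = 0.000730
δQ/Q = √(0.00724) = 0.0851
Q = 31780, so δQ = 0.0851 × 31780 = 2700.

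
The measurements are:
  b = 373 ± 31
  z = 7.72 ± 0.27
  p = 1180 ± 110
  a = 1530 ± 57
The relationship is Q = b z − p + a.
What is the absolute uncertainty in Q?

288

Let w = b·z = 2880. δw/w = √((1·δb/b)² + (1·δz/z)²) = √(0.00691 + 0.00122) = 0.0902, so δw = 260.
Q = w − p + a: δQ = √(δw² + δp² + δa²) = √(67400 + 12100 + 3250) = 288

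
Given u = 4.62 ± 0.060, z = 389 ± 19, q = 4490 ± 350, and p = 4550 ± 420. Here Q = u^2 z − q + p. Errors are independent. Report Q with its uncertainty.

Let w = u^2·z = 8300. δw/w = √((2·δu/u)² + (1·δz/z)²) = √(0.000675 + 0.00239) = 0.0553, so δw = 459.
Q = w − q + p: δQ = √(δw² + δq² + δp²) = √(2.11e+05 + 1.22e+05 + 1.76e+05) = 714
Q = 8360.

8360 ± 714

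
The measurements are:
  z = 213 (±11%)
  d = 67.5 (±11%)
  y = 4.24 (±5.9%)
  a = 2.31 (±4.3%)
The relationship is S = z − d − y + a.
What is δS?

Absolute uncertainties add in quadrature for a linear combination:
  (δz)² = 549;  (δd)² = 55.1;  (δy)² = 0.0626;  (δa)² = 0.00987
δS = √(604) = 24.6

24.6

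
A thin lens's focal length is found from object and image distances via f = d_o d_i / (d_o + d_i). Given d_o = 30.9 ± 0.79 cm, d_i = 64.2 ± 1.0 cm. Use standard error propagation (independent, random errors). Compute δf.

0.375 cm

∂f/∂d_o = (d_i/(d_o+d_i))² = 0.456;  ∂f/∂d_i = (d_o/(d_o+d_i))² = 0.106
δf = √((∂f/∂d_o · δd_o)² + (∂f/∂d_i · δd_i)²) = √(0.130 + 0.0111) = 0.375 cm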